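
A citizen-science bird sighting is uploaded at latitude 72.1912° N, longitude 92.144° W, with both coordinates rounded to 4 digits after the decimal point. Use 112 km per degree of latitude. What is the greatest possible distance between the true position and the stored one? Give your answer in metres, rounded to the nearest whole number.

Rounding to 4 decimal places leaves each coordinate within ±5e-05° of the true value.
N–S: 5e-05° × 112000 m/° = 5.6 m.
Longitude error → 5e-05 × 112000 × cos 72.1912° = 5e-05 × 112000 × 0.3058 ≈ 1.71271 m.
Combining orthogonally: (5.6² + 1.71271²)^½ ≈ 5.85606 m.

6 metres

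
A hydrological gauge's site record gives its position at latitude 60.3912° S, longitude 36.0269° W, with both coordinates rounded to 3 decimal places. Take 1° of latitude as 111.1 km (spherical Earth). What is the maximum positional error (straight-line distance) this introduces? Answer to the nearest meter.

Rounding to 3 decimal places leaves each coordinate within ±0.0005° of the true value.
North–south component: 0.0005° × 111100 = 55.55 m.
Longitude error → 0.0005 × 111100 × cos 60.3912° = 0.0005 × 111100 × 0.4941 ≈ 27.4459 m.
Combining orthogonally: (55.55² + 27.4459²)^½ ≈ 61.9603 m.

62 meters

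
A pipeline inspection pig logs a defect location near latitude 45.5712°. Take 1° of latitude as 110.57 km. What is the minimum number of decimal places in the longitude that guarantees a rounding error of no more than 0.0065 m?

At 45.5712° one degree of longitude covers 110570 × cos 45.5712° ≈ 110570 × 0.7000 ≈ 77401.5 m.
N decimal places → at most half a unit in the last place, 0.5 × 10⁻ᴺ° = 77401.5/2 × 10⁻ᴺ m.
Setting 38700.7 × 10⁻ᴺ ≤ 0.0065 gives 10ᴺ ≥ 5.954e+06, i.e. N ≥ 6.77.
So 7 decimal places suffice (0.00387 m); 6 would allow up to 0.0387 m.

7 decimal places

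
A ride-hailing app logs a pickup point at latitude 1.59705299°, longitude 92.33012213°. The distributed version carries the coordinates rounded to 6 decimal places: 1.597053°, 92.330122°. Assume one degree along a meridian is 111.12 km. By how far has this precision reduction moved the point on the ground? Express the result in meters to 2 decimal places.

0.01 meters

Δlat = 1.59705299 − 1.597053 = -0.00000001°; Δlon = 92.33012213 − 92.330122 = +0.00000013°.
N–S: -0.00000001° × 111120 m/° = -0.0011112 m.
E–W at 1.59705°: 0.00000013° × 111120 × cos 1.59705° = 0.00000013 × 111120 × 0.9996 ≈ 0.01444 m.
Distance: √(0.0011112² + 0.01444²) ≈ 0.0144827 m.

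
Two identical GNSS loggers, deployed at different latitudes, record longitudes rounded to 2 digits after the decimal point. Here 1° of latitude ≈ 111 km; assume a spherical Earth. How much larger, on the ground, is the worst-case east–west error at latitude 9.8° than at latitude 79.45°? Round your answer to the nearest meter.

Rounding to 2 decimal places leaves the longitude within ±0.005° of the true value.
At 9.8°: 0.005° × 111000 × cos 9.8° = 0.005 × 111000 × 0.9854 ≈ 546.9 m.
At 79.45°: 0.005° × 111000 × cos 79.45° = 0.005 × 111000 × 0.1831 ≈ 101.62 m.
Difference: 546.9 − 101.62 = 445.28 m.

445 meters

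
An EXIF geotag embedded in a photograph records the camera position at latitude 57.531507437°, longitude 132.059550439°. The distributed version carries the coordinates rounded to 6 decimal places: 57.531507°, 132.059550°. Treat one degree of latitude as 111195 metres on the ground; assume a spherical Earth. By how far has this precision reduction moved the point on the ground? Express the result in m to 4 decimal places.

0.0552 m

Δlat = 57.531507437 − 57.531507 = +0.000000437°; Δlon = 132.059550439 − 132.059550 = +0.000000439°.
North–south shift: 0.000000437 × 111195 = 0.0485922 m.
E–W at 57.5315°: 0.000000439° × 111195 × cos 57.5315° = 0.000000439 × 111195 × 0.5368 ≈ 0.0262054 m.
Combined displacement = (0.0485922² + 0.0262054²)^½ ≈ 0.055208 m.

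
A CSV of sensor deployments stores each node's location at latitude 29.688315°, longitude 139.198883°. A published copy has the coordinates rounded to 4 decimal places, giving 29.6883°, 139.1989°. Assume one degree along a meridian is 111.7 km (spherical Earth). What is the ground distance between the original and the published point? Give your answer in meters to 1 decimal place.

2.4 meters

Δlat = 29.688315 − 29.6883 = +0.000015°; Δlon = 139.198883 − 139.1989 = -0.000017°.
North–south shift: 0.000015 × 111700 = 1.6755 m.
E–W at 29.6883°: -0.000017° × 111700 × cos 29.6883° = -0.000017 × 111700 × 0.8687 ≈ -1.64964 m.
Hypotenuse of the two orthogonal shifts: √(1.6755² + 1.64964²) = 2.3513 m.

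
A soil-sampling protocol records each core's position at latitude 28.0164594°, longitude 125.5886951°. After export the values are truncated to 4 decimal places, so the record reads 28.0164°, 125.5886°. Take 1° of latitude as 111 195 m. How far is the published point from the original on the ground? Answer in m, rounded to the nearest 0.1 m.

The latitude changed by +0.0000594° and the longitude by +0.0000951°.
N–S: 0.0000594° × 111195 m/° = 6.60498 m.
E–W at 28.0164°: 0.0000951° × 111195 × cos 28.0164° = 0.0000951 × 111195 × 0.8828 ≈ 9.33544 m.
Distance: √(6.60498² + 9.33544²) ≈ 11.4357 m.

11.4 m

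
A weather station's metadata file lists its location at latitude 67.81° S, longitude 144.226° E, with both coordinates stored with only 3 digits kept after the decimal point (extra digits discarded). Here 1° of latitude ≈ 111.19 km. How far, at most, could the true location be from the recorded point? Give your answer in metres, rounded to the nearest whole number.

119 metres

Truncating at 3 decimal places can drop up to a full unit in the last place, so each coordinate may be off by as much as 0.001°.
Latitude error → 0.001 × 111190 = 111.19 m along the meridian.
East–west component at 67.81°: 0.001° × 111190 × cos 67.81° ≈ 0.001 × 41994.1 ≈ 41.9941 m.
Combining orthogonally: (111.19² + 41.9941²)^½ ≈ 118.856 m.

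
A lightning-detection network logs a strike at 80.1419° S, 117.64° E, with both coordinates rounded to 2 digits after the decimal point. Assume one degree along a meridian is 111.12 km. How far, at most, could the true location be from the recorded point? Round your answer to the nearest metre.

564 metres

Rounding to 2 decimal places leaves each coordinate within ±0.005° of the true value.
North–south component: 0.005° × 111120 = 555.6 m.
Longitude error → 0.005 × 111120 × cos 80.1419° = 0.005 × 111120 × 0.1712 ≈ 95.1235 m.
Worst case both components are at the extreme and orthogonal: √(555.6² + 95.1235²) ≈ 563.684 m.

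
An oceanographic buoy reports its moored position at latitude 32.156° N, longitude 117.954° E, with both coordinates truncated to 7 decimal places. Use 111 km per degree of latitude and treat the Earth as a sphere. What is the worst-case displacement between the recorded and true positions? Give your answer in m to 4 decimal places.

0.0145 m

Truncating at 7 decimal places can drop up to a full unit in the last place, so each coordinate may be off by as much as 1e-07°.
Latitude error → 1e-07 × 111000 = 0.0111 m along the meridian.
East–west component at 32.156°: 1e-07° × 111000 × cos 32.156° ≈ 1e-07 × 93972.8 ≈ 0.00939728 m.
The two errors are perpendicular, so the maximum displacement is √(0.0111² + 0.00939728²) ≈ 0.0145437 m.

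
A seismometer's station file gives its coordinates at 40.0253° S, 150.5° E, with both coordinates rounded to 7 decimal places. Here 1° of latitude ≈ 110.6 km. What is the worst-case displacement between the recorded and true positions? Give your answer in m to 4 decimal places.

Rounding to 7 decimal places leaves each coordinate within ±5e-08° of the true value.
N–S: 5e-08° × 110600 m/° = 0.00553 m.
Longitude error → 5e-08 × 110600 × cos 40.0253° = 5e-08 × 110600 × 0.7658 ≈ 0.00423466 m.
Combining orthogonally: (0.00553² + 0.00423466²)^½ ≈ 0.00696514 m.

0.0070 m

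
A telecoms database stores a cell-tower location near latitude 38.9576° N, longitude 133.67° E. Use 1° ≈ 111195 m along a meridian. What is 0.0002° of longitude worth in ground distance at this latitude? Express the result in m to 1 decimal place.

17.3 m

One degree of longitude here spans 111195 × cos 38.9576° = 111195 × 0.7776 ≈ 86466.5 m; 0.0002° of that is 17.2933 m.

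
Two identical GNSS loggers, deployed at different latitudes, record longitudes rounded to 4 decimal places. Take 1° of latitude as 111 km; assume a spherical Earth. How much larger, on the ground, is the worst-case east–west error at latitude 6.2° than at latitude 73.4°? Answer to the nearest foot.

13 feet

Rounding to 4 decimal places leaves the longitude within ±5e-05° of the true value.
At 6.2°: 5e-05° × 111000 × cos 6.2° = 5e-05 × 111000 × 0.9942 ≈ 5.5175 m.
At 73.4°: 5e-05° × 111000 × cos 73.4° = 5e-05 × 111000 × 0.2857 ≈ 1.5856 m.
Difference: 5.5175 − 1.5856 = 3.932 m.
Converting: 3.93197 m × 3.2808 ft/m ≈ 12.9 ft.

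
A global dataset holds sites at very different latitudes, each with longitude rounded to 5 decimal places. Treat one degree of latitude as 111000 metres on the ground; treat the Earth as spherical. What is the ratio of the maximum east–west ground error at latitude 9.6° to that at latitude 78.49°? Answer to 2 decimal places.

4.94

Rounding to 5 decimal places leaves the longitude within ±5e-06° of the true value.
Error at 9.6° = 5e-06° × 111000 × cos 9.6° ≈ 0.555 × 0.9860 = 0.54723 m.
Error at 78.49° = 5e-06° × 111000 × cos 78.49° ≈ 0.555 × 0.1995 = 0.11074 m.
The ratio reduces to cos 9.6° / cos 78.49° = 0.9860/0.1995 ≈ 4.9414.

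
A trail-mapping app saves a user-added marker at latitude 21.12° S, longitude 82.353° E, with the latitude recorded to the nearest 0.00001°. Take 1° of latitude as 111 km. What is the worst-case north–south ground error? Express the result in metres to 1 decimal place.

Rounding to 5 decimal places leaves the latitude within ±5e-06° of the true value.
Along the meridian that is 5e-06° × 111000 m/° = 0.555 m.

0.6 metres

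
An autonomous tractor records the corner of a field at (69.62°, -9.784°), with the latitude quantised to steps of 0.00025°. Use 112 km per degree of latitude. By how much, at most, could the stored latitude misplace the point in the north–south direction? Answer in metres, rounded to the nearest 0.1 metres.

14.0 metres

With a 0.00025° grid the true value lies within half a step, ±0.00025°/2 = ±0.000125°, of the stored one.
North–south distance: 0.000125° × 112000 m/° = 14 m.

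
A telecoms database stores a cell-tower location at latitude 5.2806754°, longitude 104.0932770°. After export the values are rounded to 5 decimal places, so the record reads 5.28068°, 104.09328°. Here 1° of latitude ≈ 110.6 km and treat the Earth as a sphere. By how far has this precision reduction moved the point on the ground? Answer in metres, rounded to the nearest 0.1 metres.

0.6 metres

Δlat = 5.2806754 − 5.28068 = -0.0000046°; Δlon = 104.0932770 − 104.09328 = -0.0000030°.
North–south shift: -0.0000046 × 110600 = -0.50876 m.
East–west at this latitude: -0.0000030° × 110600 × cos 5.28068° ≈ -0.0000030 × 110131 = -0.330392 m.
Distance: √(0.50876² + 0.330392²) ≈ 0.606626 m.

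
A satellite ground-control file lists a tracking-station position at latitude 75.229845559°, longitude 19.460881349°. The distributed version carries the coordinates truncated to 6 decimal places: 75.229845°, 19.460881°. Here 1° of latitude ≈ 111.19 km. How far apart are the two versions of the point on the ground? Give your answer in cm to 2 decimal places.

6.29 cm

Δlat = 75.229845559 − 75.229845 = +0.000000559°; Δlon = 19.460881349 − 19.460881 = +0.000000349°.
North–south shift: 0.000000559 × 111190 = 0.0621552 m.
East–west at this latitude: 0.000000349° × 111190 × cos 75.2298° ≈ 0.000000349 × 28347 = 0.00989311 m.
Hypotenuse of the two orthogonal shifts: √(0.0621552² + 0.00989311²) = 0.0629376 m.
That is 0.0629376 m = 6.2938 cm.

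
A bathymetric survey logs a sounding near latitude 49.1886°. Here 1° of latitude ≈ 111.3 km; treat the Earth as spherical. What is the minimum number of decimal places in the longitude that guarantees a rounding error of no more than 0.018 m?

At 49.1886° one degree of longitude covers 111300 × cos 49.1886° ≈ 111300 × 0.6536 ≈ 72742.5 m.
N decimal places → at most half a unit in the last place, 0.5 × 10⁻ᴺ° = 72742.5/2 × 10⁻ᴺ m.
Need 0.5 × 72742.5 × 10⁻ᴺ ≤ 0.018 → 10⁻ᴺ ≤ 4.949e-07, so N ≥ 6.31.
N = 6 would give 0.0364 m (too coarse); N = 7 gives 0.00364 m ≤ 0.018 m.

7 decimal places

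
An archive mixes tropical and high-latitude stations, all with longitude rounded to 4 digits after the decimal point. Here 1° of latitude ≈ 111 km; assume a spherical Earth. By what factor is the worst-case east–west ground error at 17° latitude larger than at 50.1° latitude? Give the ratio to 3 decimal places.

Rounding to 4 decimal places leaves the longitude within ±5e-05° of the true value.
Error at 17° = 5e-05° × 111000 × cos 17° ≈ 5.55 × 0.9563 = 5.3075 m.
Error at 50.1° = 5e-05° × 111000 × cos 50.1° ≈ 5.55 × 0.6414 = 3.56 m.
The ratio reduces to cos 17° / cos 50.1° = 0.9563/0.6414 ≈ 1.4908.

1.491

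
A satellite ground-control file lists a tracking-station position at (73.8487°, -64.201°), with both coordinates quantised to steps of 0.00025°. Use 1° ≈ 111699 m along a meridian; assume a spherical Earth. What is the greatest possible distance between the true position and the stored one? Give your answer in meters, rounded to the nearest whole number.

14 meters

With a 0.00025° grid the true value lies within half a step, ±0.00025°/2 = ±0.000125°, of the stored one.
N–S: 0.000125° × 111699 m/° = 13.9624 m.
E–W at 73.8487°: 0.000125° × 111699 × cos 73.8487° = 0.000125 × 111699 × 0.2782 ≈ 3.88398 m.
The two errors are perpendicular, so the maximum displacement is √(13.9624² + 3.88398²) ≈ 14.4925 m.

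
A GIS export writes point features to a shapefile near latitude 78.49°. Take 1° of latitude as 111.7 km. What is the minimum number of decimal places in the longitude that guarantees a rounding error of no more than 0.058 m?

At 78.49° one degree of longitude covers 111700 × cos 78.49° ≈ 111700 × 0.1995 ≈ 22288.5 m.
N decimal places → at most half a unit in the last place, 0.5 × 10⁻ᴺ° = 22288.5/2 × 10⁻ᴺ m.
Setting 11144.3 × 10⁻ᴺ ≤ 0.058 gives 10ᴺ ≥ 1.921e+05, i.e. N ≥ 5.28.
At 5 places the error can reach 0.111 m, but 6 places keeps it to 0.0111 m.

6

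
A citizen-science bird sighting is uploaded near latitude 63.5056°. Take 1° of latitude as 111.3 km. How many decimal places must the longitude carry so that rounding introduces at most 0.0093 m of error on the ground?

7

At 63.5056° one degree of longitude covers 111300 × cos 63.5056° ≈ 111300 × 0.4461 ≈ 49652.1 m.
Rounding to N decimal places gives at most 0.5 × 10⁻ᴺ degrees of error, i.e. 0.5 × 10⁻ᴺ × 49652.1 m.
Need 0.5 × 49652.1 × 10⁻ᴺ ≤ 0.0093 → 10⁻ᴺ ≤ 3.746e-07, so N ≥ 6.43.
At 6 places the error can reach 0.0248 m, but 7 places keeps it to 0.00248 m.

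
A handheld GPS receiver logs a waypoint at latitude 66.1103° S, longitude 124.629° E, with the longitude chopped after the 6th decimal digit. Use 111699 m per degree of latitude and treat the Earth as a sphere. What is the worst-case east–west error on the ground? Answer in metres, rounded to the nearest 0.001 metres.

Truncating at 6 decimal places can drop up to a full unit in the last place, so the longitude may be off by as much as 1e-06°.
One degree of longitude at 66.1103° is 111699 × cos 66.1103° ≈ 111699 × 0.4050 = 45235.6 m.
East–west error: 1e-06° × 45235.6 m/° ≈ 0.0452356 m.

0.045 metres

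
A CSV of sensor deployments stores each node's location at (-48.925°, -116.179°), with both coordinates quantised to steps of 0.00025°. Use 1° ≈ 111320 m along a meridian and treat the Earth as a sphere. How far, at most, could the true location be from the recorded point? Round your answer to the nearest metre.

17 metres

With a 0.00025° grid the true value lies within half a step, ±0.00025°/2 = ±0.000125°, of the stored one.
N–S: 0.000125° × 111320 m/° = 13.915 m.
East–west component at 48.925°: 0.000125° × 111320 × cos 48.925° ≈ 0.000125 × 73142.4 ≈ 9.1428 m.
Combining orthogonally: (13.915² + 9.1428²)^½ ≈ 16.6499 m.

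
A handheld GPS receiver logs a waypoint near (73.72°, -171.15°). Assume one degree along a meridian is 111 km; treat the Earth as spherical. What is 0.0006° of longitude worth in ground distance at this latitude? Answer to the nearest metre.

19 metres

At 73.72° a degree of longitude is 111000 × cos 73.72° ≈ 31116.8 m, so 0.0006° corresponds to 18.6701 m.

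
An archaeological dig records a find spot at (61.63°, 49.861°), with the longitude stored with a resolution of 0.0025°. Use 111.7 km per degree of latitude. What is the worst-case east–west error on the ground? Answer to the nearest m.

66 m

With a 0.0025° grid the true value lies within half a step, ±0.0025°/2 = ±0.00125°, of the stored one.
At latitude 61.63° a degree of longitude spans 111700 m × cos 61.63° = 111700 × 0.4752 ≈ 53075.8 m.
So at most 0.00125° × 53075.8 ≈ 66.3447 m east–west.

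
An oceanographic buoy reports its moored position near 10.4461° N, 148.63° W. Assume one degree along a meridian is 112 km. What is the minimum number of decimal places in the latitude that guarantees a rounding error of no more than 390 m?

3 decimal places

One degree of latitude covers 112000 m.
N decimal places → at most half a unit in the last place, 0.5 × 10⁻ᴺ° = 112000/2 × 10⁻ᴺ m.
Need 0.5 × 112000 × 10⁻ᴺ ≤ 390 → 10⁻ᴺ ≤ 6.964e-03, so N ≥ 2.16.
N = 2 would give 560 m (too coarse); N = 3 gives 56 m ≤ 390 m.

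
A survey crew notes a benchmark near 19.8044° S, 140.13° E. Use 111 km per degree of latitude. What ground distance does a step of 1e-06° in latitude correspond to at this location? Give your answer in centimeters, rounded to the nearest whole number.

11 centimeters

Along a meridian 1e-06° is 1e-06 × 111000 = 0.111 m.
That is 0.111 m = 11.1 cm.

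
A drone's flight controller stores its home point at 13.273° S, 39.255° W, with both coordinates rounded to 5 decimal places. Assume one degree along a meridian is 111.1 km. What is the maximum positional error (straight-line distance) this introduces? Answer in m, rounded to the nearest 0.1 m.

0.8 m

Rounding to 5 decimal places leaves each coordinate within ±5e-06° of the true value.
N–S: 5e-06° × 111100 m/° = 0.5555 m.
E–W at 13.273°: 5e-06° × 111100 × cos 13.273° = 5e-06 × 111100 × 0.9733 ≈ 0.540661 m.
Combining orthogonally: (0.5555² + 0.540661²)^½ ≈ 0.775174 m.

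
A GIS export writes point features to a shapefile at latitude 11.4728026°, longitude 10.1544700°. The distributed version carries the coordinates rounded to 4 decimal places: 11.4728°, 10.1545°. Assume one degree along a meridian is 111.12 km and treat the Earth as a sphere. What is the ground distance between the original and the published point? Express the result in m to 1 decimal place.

3.3 m

Δlat = 11.4728026 − 11.4728 = +0.0000026°; Δlon = 10.1544700 − 10.1545 = -0.0000300°.
N–S: 0.0000026° × 111120 m/° = 0.288912 m.
East–west at this latitude: -0.0000300° × 111120 × cos 11.4728° ≈ -0.0000300 × 108900 = -3.26699 m.
Combined displacement = (0.288912² + 3.26699²)^½ ≈ 3.27974 m.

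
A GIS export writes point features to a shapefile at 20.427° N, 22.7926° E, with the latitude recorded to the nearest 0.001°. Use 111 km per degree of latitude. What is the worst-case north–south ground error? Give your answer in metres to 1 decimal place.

Rounding to 3 decimal places leaves the latitude within ±0.0005° of the true value.
North–south distance: 0.0005° × 111000 m/° = 55.5 m.

55.5 metres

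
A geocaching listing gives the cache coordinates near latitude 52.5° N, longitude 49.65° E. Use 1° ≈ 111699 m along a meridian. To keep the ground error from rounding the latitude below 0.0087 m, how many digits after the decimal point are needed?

7 decimal places

One degree of latitude covers 111699 m.
Rounding to N decimal places gives at most 0.5 × 10⁻ᴺ degrees of error, i.e. 0.5 × 10⁻ᴺ × 111699 m.
Setting 55849.5 × 10⁻ᴺ ≤ 0.0087 gives 10ᴺ ≥ 6.419e+06, i.e. N ≥ 6.81.
At 6 places the error can reach 0.0558 m, but 7 places keeps it to 0.00558 m.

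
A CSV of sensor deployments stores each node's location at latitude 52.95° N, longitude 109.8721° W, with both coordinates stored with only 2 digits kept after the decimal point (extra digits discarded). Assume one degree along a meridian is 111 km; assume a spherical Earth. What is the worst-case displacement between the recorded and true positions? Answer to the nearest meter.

Truncating at 2 decimal places can drop up to a full unit in the last place, so each coordinate may be off by as much as 0.01°.
N–S: 0.01° × 111000 m/° = 1110 m.
Longitude error → 0.01 × 111000 × cos 52.95° = 0.01 × 111000 × 0.6025 ≈ 668.788 m.
Combining orthogonally: (1110² + 668.788²)^½ ≈ 1295.91 m.

1296 meters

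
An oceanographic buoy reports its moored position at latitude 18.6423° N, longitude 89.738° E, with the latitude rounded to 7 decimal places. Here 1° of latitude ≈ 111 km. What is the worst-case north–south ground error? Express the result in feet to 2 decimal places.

0.02 feet

Rounding to 7 decimal places leaves the latitude within ±5e-08° of the true value.
North–south distance: 5e-08° × 111000 m/° = 0.00555 m.
Converting: 0.00555 m × 3.2808 ft/m ≈ 0.018209 ft.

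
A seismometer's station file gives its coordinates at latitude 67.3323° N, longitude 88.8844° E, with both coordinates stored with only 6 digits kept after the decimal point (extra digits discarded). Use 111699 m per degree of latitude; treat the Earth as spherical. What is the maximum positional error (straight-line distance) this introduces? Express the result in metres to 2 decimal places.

Truncating at 6 decimal places can drop up to a full unit in the last place, so each coordinate may be off by as much as 1e-06°.
North–south component: 1e-06° × 111699 = 0.111699 m.
Longitude error → 1e-06 × 111699 × cos 67.3323° = 1e-06 × 111699 × 0.3854 ≈ 0.0430472 m.
Worst case both components are at the extreme and orthogonal: √(0.111699² + 0.0430472²) ≈ 0.119707 m.

0.12 metres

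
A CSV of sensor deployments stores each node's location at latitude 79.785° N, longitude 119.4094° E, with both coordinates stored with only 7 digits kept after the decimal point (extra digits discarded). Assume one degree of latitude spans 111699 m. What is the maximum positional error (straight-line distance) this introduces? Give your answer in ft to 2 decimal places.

Truncating at 7 decimal places can drop up to a full unit in the last place, so each coordinate may be off by as much as 1e-07°.
North–south component: 1e-07° × 111699 = 0.0111699 m.
Longitude error → 1e-07 × 111699 × cos 79.785° = 1e-07 × 111699 × 0.1773 ≈ 0.0019809 m.
Combining orthogonally: (0.0111699² + 0.0019809²)^½ ≈ 0.0113442 m.
Converting: 0.0113442 m × 3.2808 ft/m ≈ 0.037218 ft.

0.04 ft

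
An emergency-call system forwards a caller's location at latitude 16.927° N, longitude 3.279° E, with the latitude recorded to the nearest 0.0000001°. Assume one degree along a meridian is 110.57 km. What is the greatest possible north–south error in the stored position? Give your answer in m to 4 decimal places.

0.0055 m

Rounding to 7 decimal places leaves the latitude within ±5e-08° of the true value.
So the N–S error is at most 5e-08 × 110570 = 0.0055285 m.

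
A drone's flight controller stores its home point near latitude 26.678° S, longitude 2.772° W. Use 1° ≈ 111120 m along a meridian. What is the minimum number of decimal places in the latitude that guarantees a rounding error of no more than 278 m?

3 decimal places

One degree of latitude covers 111120 m.
N decimal places → at most half a unit in the last place, 0.5 × 10⁻ᴺ° = 111120/2 × 10⁻ᴺ m.
Setting 55560 × 10⁻ᴺ ≤ 278 gives 10ᴺ ≥ 199.9, i.e. N ≥ 2.30.
N = 2 would give 556 m (too coarse); N = 3 gives 55.6 m ≤ 278 m.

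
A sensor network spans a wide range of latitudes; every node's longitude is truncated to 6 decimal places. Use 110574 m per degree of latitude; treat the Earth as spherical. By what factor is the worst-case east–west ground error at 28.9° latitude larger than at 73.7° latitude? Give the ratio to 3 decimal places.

Truncating at 6 decimal places can drop up to a full unit in the last place, so the longitude may be off by as much as 1e-06°.
Error at 28.9° = 1e-06° × 110574 × cos 28.9° ≈ 0.11057 × 0.8755 = 0.096804 m.
Error at 73.7° = 1e-06° × 110574 × cos 73.7° ≈ 0.11057 × 0.2807 = 0.031034 m.
The ratio reduces to cos 28.9° / cos 73.7° = 0.8755/0.2807 ≈ 3.1192.

3.119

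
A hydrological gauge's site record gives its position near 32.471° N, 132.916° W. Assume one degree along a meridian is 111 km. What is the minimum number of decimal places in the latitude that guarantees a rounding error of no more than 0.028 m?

One degree of latitude covers 111000 m.
Rounding to N decimal places gives at most 0.5 × 10⁻ᴺ degrees of error, i.e. 0.5 × 10⁻ᴺ × 111000 m.
Need 0.5 × 111000 × 10⁻ᴺ ≤ 0.028 → 10⁻ᴺ ≤ 5.045e-07, so N ≥ 6.30.
N = 6 would give 0.0555 m (too coarse); N = 7 gives 0.00555 m ≤ 0.028 m.

7 decimal places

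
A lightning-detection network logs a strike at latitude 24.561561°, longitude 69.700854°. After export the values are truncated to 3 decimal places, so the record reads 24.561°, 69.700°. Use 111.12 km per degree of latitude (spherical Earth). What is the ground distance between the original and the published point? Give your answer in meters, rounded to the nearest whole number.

106 meters

The latitude changed by +0.000561° and the longitude by +0.000854°.
North–south shift: 0.000561 × 111120 = 62.3383 m.
E–W at 24.561°: 0.000854° × 111120 × cos 24.561° = 0.000854 × 111120 × 0.9095 ≈ 86.3102 m.
Hypotenuse of the two orthogonal shifts: √(62.3383² + 86.3102²) = 106.468 m.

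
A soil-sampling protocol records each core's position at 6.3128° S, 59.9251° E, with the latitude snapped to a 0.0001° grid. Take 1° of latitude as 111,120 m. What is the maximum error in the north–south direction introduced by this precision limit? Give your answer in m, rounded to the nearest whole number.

6 m

With a 0.0001° grid the true value lies within half a step, ±0.0001°/2 = ±5e-05°, of the stored one.
So the N–S error is at most 5e-05 × 111120 = 5.556 m.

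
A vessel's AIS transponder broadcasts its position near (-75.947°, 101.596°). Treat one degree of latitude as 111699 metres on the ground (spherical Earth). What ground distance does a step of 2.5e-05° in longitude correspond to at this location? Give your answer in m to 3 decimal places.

0.678 m

One degree of longitude here spans 111699 × cos 75.947° = 111699 × 0.2428 ≈ 27122.7 m; 2.5e-05° of that is 0.678067 m.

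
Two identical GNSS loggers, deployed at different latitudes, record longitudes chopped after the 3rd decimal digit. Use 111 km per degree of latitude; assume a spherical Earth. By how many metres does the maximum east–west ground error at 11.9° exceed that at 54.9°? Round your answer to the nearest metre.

Truncating at 3 decimal places can drop up to a full unit in the last place, so the longitude may be off by as much as 0.001°.
At 11.9°: 0.001° × 111000 × cos 11.9° = 0.001 × 111000 × 0.9785 ≈ 108.61 m.
Error at 54.9° = 0.001° × 111000 × cos 54.9° ≈ 111 × 0.5750 = 63.826 m.
Difference: 108.61 − 63.826 = 44.789 m.

45 metres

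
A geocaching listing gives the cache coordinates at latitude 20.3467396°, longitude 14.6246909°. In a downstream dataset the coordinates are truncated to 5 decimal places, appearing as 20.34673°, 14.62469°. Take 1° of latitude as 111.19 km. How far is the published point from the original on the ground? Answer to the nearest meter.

Δlat = 20.3467396 − 20.34673 = +0.0000096°; Δlon = 14.6246909 − 14.62469 = +0.0000009°.
North–south shift: 0.0000096 × 111190 = 1.06742 m.
E–W at 20.3467°: 0.0000009° × 111190 × cos 20.3467° = 0.0000009 × 111190 × 0.9376 ≈ 0.0938271 m.
Hypotenuse of the two orthogonal shifts: √(1.06742² + 0.0938271²) = 1.07154 m.

1 meters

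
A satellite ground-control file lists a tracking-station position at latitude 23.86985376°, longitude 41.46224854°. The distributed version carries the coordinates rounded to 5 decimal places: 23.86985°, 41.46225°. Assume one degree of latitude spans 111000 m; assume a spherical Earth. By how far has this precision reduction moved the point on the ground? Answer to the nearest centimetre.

The latitude changed by +0.00000376° and the longitude by -0.00000146°.
North–south shift: 0.00000376 × 111000 = 0.41736 m.
E–W at 23.8698°: -0.00000146° × 111000 × cos 23.8698° = -0.00000146 × 111000 × 0.9145 ≈ -0.148199 m.
Combined displacement = (0.41736² + 0.148199²)^½ ≈ 0.442891 m.
That is 0.442891 m = 44.289 cm.

44 centimetres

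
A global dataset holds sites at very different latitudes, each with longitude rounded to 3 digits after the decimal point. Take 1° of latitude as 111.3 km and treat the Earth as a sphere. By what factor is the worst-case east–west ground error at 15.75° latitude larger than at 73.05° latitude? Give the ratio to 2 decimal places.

3.30

Rounding to 3 decimal places leaves the longitude within ±0.0005° of the true value.
At 15.75°: 0.0005° × 111300 × cos 15.75° = 0.0005 × 111300 × 0.9625 ≈ 53.561 m.
At 73.05°: 0.0005° × 111300 × cos 73.05° = 0.0005 × 111300 × 0.2915 ≈ 16.224 m.
Ratio: 53.561 / 16.224 = cos 15.75° / cos 73.05° ≈ 3.3013.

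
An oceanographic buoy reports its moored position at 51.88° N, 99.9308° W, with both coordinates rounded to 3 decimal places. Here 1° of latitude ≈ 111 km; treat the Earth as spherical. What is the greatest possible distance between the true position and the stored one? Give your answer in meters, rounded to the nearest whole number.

65 meters

Rounding to 3 decimal places leaves each coordinate within ±0.0005° of the true value.
North–south component: 0.0005° × 111000 = 55.5 m.
E–W at 51.88°: 0.0005° × 111000 × cos 51.88° = 0.0005 × 111000 × 0.6173 ≈ 34.2607 m.
Combining orthogonally: (55.5² + 34.2607²)^½ ≈ 65.2231 m.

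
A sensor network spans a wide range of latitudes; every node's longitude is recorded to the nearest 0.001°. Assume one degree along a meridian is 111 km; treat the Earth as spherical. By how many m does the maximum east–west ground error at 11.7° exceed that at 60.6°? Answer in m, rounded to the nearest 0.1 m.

Rounding to 3 decimal places leaves the longitude within ±0.0005° of the true value.
At 11.7°: 0.0005° × 111000 × cos 11.7° = 0.0005 × 111000 × 0.9792 ≈ 54.347 m.
Error at 60.6° = 0.0005° × 111000 × cos 60.6° ≈ 55.5 × 0.4909 = 27.245 m.
So the lower-latitude error exceeds the higher by 54.347 − 27.245 = 27.102 m.

27.1 m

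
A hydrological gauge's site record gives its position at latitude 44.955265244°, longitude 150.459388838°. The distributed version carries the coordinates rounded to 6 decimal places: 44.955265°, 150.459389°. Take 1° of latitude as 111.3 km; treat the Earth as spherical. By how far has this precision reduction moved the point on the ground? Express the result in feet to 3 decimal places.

Δlat = 44.955265244 − 44.955265 = +0.000000244°; Δlon = 150.459388838 − 150.459389 = -0.000000162°.
N–S: 0.000000244° × 111300 m/° = 0.0271572 m.
East–west at this latitude: -0.000000162° × 111300 × cos 44.9553° ≈ -0.000000162 × 78762.4 = -0.0127595 m.
Combined displacement = (0.0271572² + 0.0127595²)^½ ≈ 0.0300053 m.
In feet: 0.0300053 m ÷ 0.3048 ≈ 0.098443 ft.

0.098 feet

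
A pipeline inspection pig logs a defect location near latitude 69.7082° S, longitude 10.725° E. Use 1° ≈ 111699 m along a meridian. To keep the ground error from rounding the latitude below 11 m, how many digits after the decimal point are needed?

4 decimal places

One degree of latitude covers 111699 m.
N decimal places → at most half a unit in the last place, 0.5 × 10⁻ᴺ° = 111699/2 × 10⁻ᴺ m.
Setting 55849.5 × 10⁻ᴺ ≤ 11 gives 10ᴺ ≥ 5077, i.e. N ≥ 3.71.
N = 3 would give 55.8 m (too coarse); N = 4 gives 5.58 m ≤ 11 m.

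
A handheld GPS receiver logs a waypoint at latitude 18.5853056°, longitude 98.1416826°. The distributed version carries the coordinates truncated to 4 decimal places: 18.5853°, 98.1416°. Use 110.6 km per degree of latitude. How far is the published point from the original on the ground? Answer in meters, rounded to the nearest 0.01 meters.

Δlat = 18.5853056 − 18.5853 = +0.0000056°; Δlon = 98.1416826 − 98.1416 = +0.0000826°.
N–S: 0.0000056° × 110600 m/° = 0.61936 m.
E–W at 18.5853°: 0.0000826° × 110600 × cos 18.5853° = 0.0000826 × 110600 × 0.9479 ≈ 8.65914 m.
Hypotenuse of the two orthogonal shifts: √(0.61936² + 8.65914²) = 8.68126 m.

8.68 meters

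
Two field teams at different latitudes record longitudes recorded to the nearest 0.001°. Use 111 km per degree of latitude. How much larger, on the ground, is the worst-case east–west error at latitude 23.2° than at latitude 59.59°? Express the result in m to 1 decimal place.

Rounding to 3 decimal places leaves the longitude within ±0.0005° of the true value.
Error at 23.2° = 0.0005° × 111000 × cos 23.2° ≈ 55.5 × 0.9191 = 51.012 m.
At 59.59°: 0.0005° × 111000 × cos 59.59° = 0.0005 × 111000 × 0.5062 ≈ 28.093 m.
So the lower-latitude error exceeds the higher by 51.012 − 28.093 = 22.919 m.

22.9 m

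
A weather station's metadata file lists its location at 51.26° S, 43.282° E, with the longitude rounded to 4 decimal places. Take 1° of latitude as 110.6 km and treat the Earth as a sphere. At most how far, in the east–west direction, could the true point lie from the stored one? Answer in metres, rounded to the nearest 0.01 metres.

Rounding to 4 decimal places leaves the longitude within ±5e-05° of the true value.
Parallels shrink by cos φ, so at 51.26° a degree of longitude is 110600 × 0.6258 ≈ 69212.1 m.
Maximum E–W displacement: 5e-05 × 69212.1 = 3.4606 m.

3.46 metres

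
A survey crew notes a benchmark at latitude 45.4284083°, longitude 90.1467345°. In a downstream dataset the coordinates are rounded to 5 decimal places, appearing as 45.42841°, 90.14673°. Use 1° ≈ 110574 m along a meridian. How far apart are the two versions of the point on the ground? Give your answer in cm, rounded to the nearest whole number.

Δlat = 45.4284083 − 45.42841 = -0.0000017°; Δlon = 90.1467345 − 90.14673 = +0.0000045°.
North–south shift: -0.0000017 × 110574 = -0.187976 m.
East–west at this latitude: 0.0000045° × 110574 × cos 45.4284° ≈ 0.0000045 × 77600.8 = 0.349204 m.
Hypotenuse of the two orthogonal shifts: √(0.187976² + 0.349204²) = 0.396583 m.
That is 0.396583 m = 39.658 cm.

40 cm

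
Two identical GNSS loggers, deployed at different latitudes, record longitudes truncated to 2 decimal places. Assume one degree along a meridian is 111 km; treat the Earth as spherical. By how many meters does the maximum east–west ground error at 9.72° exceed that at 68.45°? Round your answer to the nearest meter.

Truncating at 2 decimal places can drop up to a full unit in the last place, so the longitude may be off by as much as 0.01°.
At 9.72°: 0.01° × 111000 × cos 9.72° = 0.01 × 111000 × 0.9856 ≈ 1094.1 m.
Error at 68.45° = 0.01° × 111000 × cos 68.45° ≈ 1110 × 0.3673 = 407.72 m.
So the lower-latitude error exceeds the higher by 1094.1 − 407.72 = 686.35 m.

686 meters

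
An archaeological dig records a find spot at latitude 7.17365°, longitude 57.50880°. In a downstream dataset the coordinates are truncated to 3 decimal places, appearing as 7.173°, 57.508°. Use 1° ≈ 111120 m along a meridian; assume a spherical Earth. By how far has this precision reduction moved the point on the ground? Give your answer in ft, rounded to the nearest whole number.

Δlat = 7.17365 − 7.173 = +0.00065°; Δlon = 57.50880 − 57.508 = +0.00080°.
North–south shift: 0.00065 × 111120 = 72.228 m.
E–W at 7.173°: 0.00080° × 111120 × cos 7.173° = 0.00080 × 111120 × 0.9922 ≈ 88.2003 m.
Distance: √(72.228² + 88.2003²) ≈ 114.001 m.
Converting: 114.001 m × 3.2808 ft/m ≈ 374.02 ft.

374 ft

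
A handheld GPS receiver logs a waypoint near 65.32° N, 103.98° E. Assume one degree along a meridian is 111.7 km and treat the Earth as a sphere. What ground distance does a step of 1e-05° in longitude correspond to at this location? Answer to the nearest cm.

47 cm

One degree of longitude here spans 111700 × cos 65.32° = 111700 × 0.4175 ≈ 46640.3 m; 1e-05° of that is 0.466403 m.
That is 0.466403 m = 46.64 cm.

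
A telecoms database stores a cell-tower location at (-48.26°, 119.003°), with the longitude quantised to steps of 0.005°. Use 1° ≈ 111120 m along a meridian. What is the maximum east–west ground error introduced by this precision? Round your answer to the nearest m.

With a 0.005° grid the true value lies within half a step, ±0.005°/2 = ±0.0025°, of the stored one.
At latitude 48.26° a degree of longitude spans 111120 m × cos 48.26° = 111120 × 0.6658 ≈ 73978.3 m.
East–west error: 0.0025° × 73978.3 m/° ≈ 184.946 m.

185 m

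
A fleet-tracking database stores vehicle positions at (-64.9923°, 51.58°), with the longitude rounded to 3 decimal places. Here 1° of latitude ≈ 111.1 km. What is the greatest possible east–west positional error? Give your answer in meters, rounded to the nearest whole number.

Rounding to 3 decimal places leaves the longitude within ±0.0005° of the true value.
At latitude 64.9923° a degree of longitude spans 111100 m × cos 64.9923° = 111100 × 0.4227 ≈ 46966.4 m.
So at most 0.0005° × 46966.4 ≈ 23.4832 m east–west.

23 meters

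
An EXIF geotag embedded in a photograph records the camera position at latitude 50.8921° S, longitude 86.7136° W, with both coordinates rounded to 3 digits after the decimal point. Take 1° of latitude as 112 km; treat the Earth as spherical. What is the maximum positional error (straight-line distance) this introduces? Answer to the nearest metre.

66 metres

Rounding to 3 decimal places leaves each coordinate within ±0.0005° of the true value.
Latitude error → 0.0005 × 112000 = 56 m along the meridian.
E–W at 50.8921°: 0.0005° × 112000 × cos 50.8921° = 0.0005 × 112000 × 0.6308 ≈ 35.3238 m.
Worst case both components are at the extreme and orthogonal: √(56² + 35.3238²) ≈ 66.2101 m.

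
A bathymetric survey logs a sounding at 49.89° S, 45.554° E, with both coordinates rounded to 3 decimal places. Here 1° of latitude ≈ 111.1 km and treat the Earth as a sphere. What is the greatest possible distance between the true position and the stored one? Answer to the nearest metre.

Rounding to 3 decimal places leaves each coordinate within ±0.0005° of the true value.
N–S: 0.0005° × 111100 m/° = 55.55 m.
Longitude error → 0.0005 × 111100 × cos 49.89° = 0.0005 × 111100 × 0.6443 ≈ 35.7885 m.
Combining orthogonally: (55.55² + 35.7885²)^½ ≈ 66.0804 m.

66 metres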